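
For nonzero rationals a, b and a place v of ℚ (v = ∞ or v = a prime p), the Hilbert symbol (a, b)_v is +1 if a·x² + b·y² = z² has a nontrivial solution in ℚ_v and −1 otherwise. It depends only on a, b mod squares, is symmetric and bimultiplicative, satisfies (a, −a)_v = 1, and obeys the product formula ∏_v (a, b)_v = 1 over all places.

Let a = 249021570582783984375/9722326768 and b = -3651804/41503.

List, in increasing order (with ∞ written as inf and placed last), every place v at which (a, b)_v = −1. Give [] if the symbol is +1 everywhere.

[3, 7]

(a, b) ≡ (4641, -273) mod (ℚ^×)²; places V = {2, 3, 5, 7, 11, 13, 17, 29, ∞}.
(a,b)_2: α=-4, β=2; u≡1, v≡7 (mod 8); ε(u)ε(v)=0·1, αω(v)=-4·0, βω(u)=2·0; sum ≡ 0  ⇒  +1.
(a,b)_29: α=2, u≡4; β=0, v≡27 (mod 29); (4|29)=+1, (27|29)=-1; sign (−1)^0·+1^0·-1^2 = +1.
(a,b)_7: α=-3, u≡6; β=-3, v≡6 (mod 7); (6|7)=-1, (6|7)=-1; sign (−1)^1·-1^-3·-1^-3 = -1.
(a,b)_17: α=5, u≡1; β=2, v≡2 (mod 17); (1|17)=+1, (2|17)=+1; sign (−1)^0·+1^2·+1^5 = +1.
(a,b)_5: α=8, u≡4; β=0, v≡2 (mod 5); (4|5)=+1, (2|5)=-1; sign (−1)^0·+1^0·-1^8 = +1.
(a,b)_13: α=3, u≡11; β=1, v≡5 (mod 13); (11|13)=-1, (5|13)=-1; sign (−1)^0·-1^1·-1^3 = +1.
(a,b)_∞: sgn(4641)=+, sgn(-273)=−, so +1.
(a,b)_11: α=-6, u≡6; β=-2, v≡10 (mod 11); (6|11)=-1, (10|11)=-1; sign (−1)^0·-1^-2·-1^-6 = +1.
(a,b)_3: α=5, u≡2; β=5, v≡2 (mod 3); (2|3)=-1, (2|3)=-1; sign (−1)^1·-1^5·-1^5 = -1.
(4641, -273 / ℚ) ramifies at {3, 7}: a division algebra.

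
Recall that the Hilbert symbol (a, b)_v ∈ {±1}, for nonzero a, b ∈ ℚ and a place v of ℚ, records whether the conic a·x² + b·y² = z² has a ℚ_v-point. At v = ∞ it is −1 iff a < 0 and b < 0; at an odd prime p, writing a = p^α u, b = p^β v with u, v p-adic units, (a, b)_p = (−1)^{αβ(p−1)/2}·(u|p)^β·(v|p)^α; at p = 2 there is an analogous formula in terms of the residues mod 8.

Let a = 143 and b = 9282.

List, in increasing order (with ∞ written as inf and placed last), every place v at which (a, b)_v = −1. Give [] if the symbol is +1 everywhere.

Mod squares: a ≡ 143, b ≡ 9282. Check v ∈ {∞, 2, 3, 7, 11, 13, 17}.
v=11: a=11^1·(≡2), b=11^0·(≡9) mod 11; (2|11)=-1, (9|11)=+1; (−1)^{1·0·5}·(-1)^0·(+1)^1 = +1.
v=17: a=17^0·(≡7), b=17^1·(≡2) mod 17; (7|17)=-1, (2|17)=+1; (−1)^{0·1·8}·(-1)^1·(+1)^0 = -1.
v=∞: 143 > 0 and 9282 > 0  ⇒  (a,b)_∞ = +1.
v=7: a=7^0·(≡3), b=7^1·(≡3) mod 7; (3|7)=-1, (3|7)=-1; (−1)^{0·1·3}·(-1)^1·(-1)^0 = -1.
v=13: a=13^1·(≡11), b=13^1·(≡12) mod 13; (11|13)=-1, (12|13)=+1; (−1)^{1·1·6}·(-1)^1·(+1)^1 = -1.
v=3: a=3^0·(≡2), b=3^1·(≡1) mod 3; (2|3)=-1, (1|3)=+1; (−1)^{0·1·1}·(-1)^1·(+1)^0 = -1.
v=2: v_2(a)=0, v_2(b)=1; units ≡ 7, 1 (mod 8); ε·ε+αω+βω = 1·0+0·0+1·0 ≡ 0  ⇒  (a,b)_2 = +1.
Ram(143, 9282) = {3, 7, 13, 17}; no ℚ_3-point on the conic.

[3, 7, 13, 17]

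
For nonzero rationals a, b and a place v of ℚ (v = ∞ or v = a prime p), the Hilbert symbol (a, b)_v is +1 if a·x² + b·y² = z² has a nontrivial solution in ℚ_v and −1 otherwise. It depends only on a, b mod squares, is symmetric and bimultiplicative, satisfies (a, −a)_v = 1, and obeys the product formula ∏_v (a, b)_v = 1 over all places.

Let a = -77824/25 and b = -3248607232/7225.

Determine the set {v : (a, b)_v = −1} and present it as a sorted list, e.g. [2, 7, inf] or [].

[13, inf]

Mod squares: a ≡ -19, b ≡ -13. Check v ∈ {∞, 2, 5, 13, 17, 19}.
v=2: v_2(a)=12, v_2(b)=12; units ≡ 5, 3 (mod 8); ε·ε+αω+βω = 0·1+12·1+12·1 ≡ 0  ⇒  (a,b)_2 = +1.
v=19: a=19^1·(≡14), b=19^2·(≡4) mod 19; (14|19)=-1, (4|19)=+1; (−1)^{1·2·9}·(-1)^2·(+1)^1 = +1.
v=∞: -19 < 0 and -13 < 0  ⇒  (a,b)_∞ = -1.
v=5: a=5^-2·(≡1), b=5^-2·(≡2) mod 5; (1|5)=+1, (2|5)=-1; (−1)^{-2·-2·2}·(+1)^-2·(-1)^-2 = +1.
v=17: a=17^0·(≡13), b=17^-2·(≡2) mod 17; (13|17)=+1, (2|17)=+1; (−1)^{0·-2·8}·(+1)^-2·(+1)^0 = +1.
v=13: a=13^0·(≡6), b=13^3·(≡12) mod 13; (6|13)=-1, (12|13)=+1; (−1)^{0·3·6}·(-1)^3·(+1)^0 = -1.
Ram(-19, -13) = {13, ∞}; no ℚ_13-point on the conic.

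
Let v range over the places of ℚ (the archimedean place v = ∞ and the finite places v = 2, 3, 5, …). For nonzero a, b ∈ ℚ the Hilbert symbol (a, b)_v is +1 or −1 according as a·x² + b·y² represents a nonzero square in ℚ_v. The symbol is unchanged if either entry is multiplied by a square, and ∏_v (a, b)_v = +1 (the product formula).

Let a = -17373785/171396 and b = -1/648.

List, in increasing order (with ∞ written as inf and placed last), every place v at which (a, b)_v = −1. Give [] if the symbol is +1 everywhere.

[2, 5, 13, inf]

(a, b) ≡ (-65, -2) mod (ℚ^×)²; places V = {2, 3, 5, 11, 13, 23, 47, ∞}.
(a,b)_13: α=1, u≡5; β=0, v≡7 (mod 13); (5|13)=-1, (7|13)=-1; sign (−1)^0·-1^0·-1^1 = -1.
(a,b)_2: α=-2, β=-3; u≡7, v≡7 (mod 8); ε(u)ε(v)=1·1, αω(v)=-2·0, βω(u)=-3·0; sum ≡ 1  ⇒  -1.
(a,b)_3: α=-4, u≡1; β=-4, v≡1 (mod 3); (1|3)=+1, (1|3)=+1; sign (−1)^0·+1^-4·+1^-4 = +1.
(a,b)_23: α=-2, u≡12; β=0, v≡17 (mod 23); (12|23)=+1, (17|23)=-1; sign (−1)^0·+1^0·-1^-2 = +1.
(a,b)_11: α=2, u≡4; β=0, v≡1 (mod 11); (4|11)=+1, (1|11)=+1; sign (−1)^0·+1^0·+1^2 = +1.
(a,b)_47: α=2, u≡41; β=0, v≡33 (mod 47); (41|47)=-1, (33|47)=-1; sign (−1)^0·-1^0·-1^2 = +1.
(a,b)_5: α=1, u≡3; β=0, v≡3 (mod 5); (3|5)=-1, (3|5)=-1; sign (−1)^0·-1^0·-1^1 = -1.
(a,b)_∞: sgn(-65)=−, sgn(-2)=−, so -1.
(-65, -2 / ℚ) ramifies at {2, 5, 13, ∞}: a division algebra.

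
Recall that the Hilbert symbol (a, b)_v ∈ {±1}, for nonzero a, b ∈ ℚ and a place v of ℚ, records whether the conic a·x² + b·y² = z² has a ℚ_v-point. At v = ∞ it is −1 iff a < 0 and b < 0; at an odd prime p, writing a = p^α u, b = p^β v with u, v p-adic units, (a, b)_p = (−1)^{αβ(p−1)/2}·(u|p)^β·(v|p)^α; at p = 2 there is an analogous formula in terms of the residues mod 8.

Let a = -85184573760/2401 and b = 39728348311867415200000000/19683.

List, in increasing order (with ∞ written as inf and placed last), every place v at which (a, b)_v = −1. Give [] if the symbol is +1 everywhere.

Mod squares: a ≡ -279565, b ≡ 44618574. Check v ∈ {∞, 2, 3, 5, 7, 11, 13, 17, 19, 23}.
v=∞: -279565 < 0 and 44618574 > 0  ⇒  (a,b)_∞ = +1.
v=17: a=17^1·(≡6), b=17^3·(≡13) mod 17; (6|17)=-1, (13|17)=+1; (−1)^{1·3·8}·(-1)^3·(+1)^1 = -1.
v=5: a=5^1·(≡3), b=5^8·(≡4) mod 5; (3|5)=-1, (4|5)=+1; (−1)^{1·8·2}·(-1)^8·(+1)^1 = +1.
v=7: a=7^-4·(≡1), b=7^1·(≡2) mod 7; (1|7)=+1, (2|7)=+1; (−1)^{-4·1·3}·(+1)^1·(+1)^-4 = +1.
v=19: a=19^0·(≡11), b=19^3·(≡12) mod 19; (11|19)=+1, (12|19)=-1; (−1)^{0·3·9}·(+1)^3·(-1)^0 = +1.
v=2: v_2(a)=6, v_2(b)=11; units ≡ 3, 7 (mod 8); ε·ε+αω+βω = 1·1+6·0+11·1 ≡ 0  ⇒  (a,b)_2 = +1.
v=3: a=3^2·(≡2), b=3^-9·(≡1) mod 3; (2|3)=-1, (1|3)=+1; (−1)^{2·-9·1}·(-1)^-9·(+1)^2 = -1.
v=23: a=23^3·(≡9), b=23^3·(≡18) mod 23; (9|23)=+1, (18|23)=+1; (−1)^{3·3·11}·(+1)^3·(+1)^3 = -1.
v=13: a=13^1·(≡1), b=13^1·(≡10) mod 13; (1|13)=+1, (10|13)=+1; (−1)^{1·1·6}·(+1)^1·(+1)^1 = +1.
v=11: a=11^1·(≡8), b=11^3·(≡10) mod 11; (8|11)=-1, (10|11)=-1; (−1)^{1·3·5}·(-1)^3·(-1)^1 = -1.
Ram(-279565, 44618574) = {3, 11, 17, 23}; no ℚ_3-point on the conic.

[3, 11, 17, 23]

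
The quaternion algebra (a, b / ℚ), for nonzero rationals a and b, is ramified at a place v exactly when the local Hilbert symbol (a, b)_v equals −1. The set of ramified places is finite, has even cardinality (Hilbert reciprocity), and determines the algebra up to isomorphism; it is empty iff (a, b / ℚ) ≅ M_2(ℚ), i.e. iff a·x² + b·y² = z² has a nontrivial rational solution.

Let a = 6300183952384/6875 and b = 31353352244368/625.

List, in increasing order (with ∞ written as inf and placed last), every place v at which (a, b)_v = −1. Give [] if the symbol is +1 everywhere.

(a, b) ≡ (127935269, 2413873) mod (ℚ^×)²; places V = {2, 5, 7, 11, 17, 23, 29, 47, 53, ∞}.
(a,b)_2: α=10, β=4; u≡5, v≡1 (mod 8); ε(u)ε(v)=0·0, αω(v)=10·0, βω(u)=4·1; sum ≡ 0  ⇒  +1.
(a,b)_5: α=-4, u≡4; β=-4, v≡3 (mod 5); (4|5)=+1, (3|5)=-1; sign (−1)^0·+1^-4·-1^-4 = +1.
(a,b)_29: α=1, u≡25; β=1, v≡28 (mod 29); (25|29)=+1, (28|29)=+1; sign (−1)^0·+1^1·+1^1 = +1.
(a,b)_53: α=1, u≡19; β=2, v≡19 (mod 53); (19|53)=-1, (19|53)=-1; sign (−1)^0·-1^2·-1^1 = -1.
(a,b)_17: α=0, u≡16; β=2, v≡9 (mod 17); (16|17)=+1, (9|17)=+1; sign (−1)^0·+1^2·+1^0 = +1.
(a,b)_11: α=-1, u≡4; β=1, v≡1 (mod 11); (4|11)=+1, (1|11)=+1; sign (−1)^1·+1^1·+1^-1 = -1.
(a,b)_7: α=1, u≡5; β=1, v≡6 (mod 7); (5|7)=-1, (6|7)=-1; sign (−1)^1·-1^1·-1^1 = -1.
(a,b)_47: α=1, u≡43; β=1, v≡22 (mod 47); (43|47)=-1, (22|47)=-1; sign (−1)^1·-1^1·-1^1 = -1.
(a,b)_23: α=3, u≡7; β=1, v≡13 (mod 23); (7|23)=-1, (13|23)=+1; sign (−1)^1·-1^1·+1^3 = +1.
(a,b)_∞: sgn(127935269)=+, sgn(2413873)=+, so +1.
Ram(127935269, 2413873) = {7, 11, 47, 53}; no ℚ_7-point on the conic.

[7, 11, 47, 53]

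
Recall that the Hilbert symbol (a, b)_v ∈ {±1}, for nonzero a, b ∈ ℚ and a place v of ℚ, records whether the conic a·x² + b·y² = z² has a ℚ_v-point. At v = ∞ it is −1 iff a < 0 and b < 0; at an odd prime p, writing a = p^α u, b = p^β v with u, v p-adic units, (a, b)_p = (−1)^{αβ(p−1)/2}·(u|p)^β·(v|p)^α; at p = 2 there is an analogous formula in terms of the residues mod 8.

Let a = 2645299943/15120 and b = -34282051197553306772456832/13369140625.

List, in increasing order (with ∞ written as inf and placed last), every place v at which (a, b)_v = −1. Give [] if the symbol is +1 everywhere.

[3, 5, 7, 11]

Mod squares: a ≡ 15015, b ≡ -22. Check v ∈ {∞, 2, 3, 5, 7, 11, 13, 17, 23, 37}.
v=2: v_2(a)=-4, v_2(b)=7; units ≡ 7, 5 (mod 8); ε·ε+αω+βω = 1·0+-4·1+7·0 ≡ 0  ⇒  (a,b)_2 = +1.
v=3: a=3^-3·(≡1), b=3^4·(≡2) mod 3; (1|3)=+1, (2|3)=-1; (−1)^{-3·4·1}·(+1)^4·(-1)^-3 = -1.
v=23: a=23^2·(≡5), b=23^0·(≡9) mod 23; (5|23)=-1, (9|23)=+1; (−1)^{2·0·11}·(-1)^0·(+1)^2 = +1.
v=7: a=7^-1·(≡5), b=7^4·(≡5) mod 7; (5|7)=-1, (5|7)=-1; (−1)^{-1·4·3}·(-1)^4·(-1)^-1 = -1.
v=13: a=13^1·(≡5), b=13^6·(≡10) mod 13; (5|13)=-1, (10|13)=+1; (−1)^{1·6·6}·(-1)^6·(+1)^1 = +1.
v=∞: 15015 > 0 and -22 < 0  ⇒  (a,b)_∞ = +1.
v=11: a=11^3·(≡1), b=11^11·(≡5) mod 11; (1|11)=+1, (5|11)=+1; (−1)^{3·11·5}·(+1)^11·(+1)^3 = -1.
v=17: a=17^2·(≡4), b=17^0·(≡7) mod 17; (4|17)=+1, (7|17)=-1; (−1)^{2·0·8}·(+1)^0·(-1)^2 = +1.
v=5: a=5^-1·(≡2), b=5^-10·(≡2) mod 5; (2|5)=-1, (2|5)=-1; (−1)^{-1·-10·2}·(-1)^-10·(-1)^-1 = -1.
v=37: a=37^0·(≡34), b=37^-2·(≡6) mod 37; (34|37)=+1, (6|37)=-1; (−1)^{0·-2·18}·(+1)^-2·(-1)^0 = +1.
Ram(15015, -22) = {3, 5, 7, 11}; no ℚ_3-point on the conic.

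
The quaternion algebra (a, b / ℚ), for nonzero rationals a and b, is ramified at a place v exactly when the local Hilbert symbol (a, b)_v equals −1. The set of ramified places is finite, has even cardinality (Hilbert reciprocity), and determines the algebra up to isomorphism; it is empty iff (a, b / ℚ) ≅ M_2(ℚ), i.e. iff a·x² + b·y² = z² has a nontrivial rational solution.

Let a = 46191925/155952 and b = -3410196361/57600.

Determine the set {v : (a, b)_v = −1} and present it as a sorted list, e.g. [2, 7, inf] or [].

[2, 3]

(a, b) ≡ (39, -232921) mod (ℚ^×)²; places V = {2, 3, 5, 11, 13, 19, 23, 29, 41, ∞}.
(a,b)_13: α=3, u≡1; β=1, v≡3 (mod 13); (1|13)=+1, (3|13)=+1; sign (−1)^0·+1^1·+1^3 = +1.
(a,b)_2: α=-4, β=-8; u≡7, v≡7 (mod 8); ε(u)ε(v)=1·1, αω(v)=-4·0, βω(u)=-8·0; sum ≡ 1  ⇒  -1.
(a,b)_5: α=2, u≡1; β=-2, v≡1 (mod 5); (1|5)=+1, (1|5)=+1; sign (−1)^0·+1^-2·+1^2 = +1.
(a,b)_3: α=-3, u≡1; β=-2, v≡2 (mod 3); (1|3)=+1, (2|3)=-1; sign (−1)^0·+1^-2·-1^-3 = -1.
(a,b)_23: α=0, u≡3; β=1, v≡3 (mod 23); (3|23)=+1, (3|23)=+1; sign (−1)^0·+1^1·+1^0 = +1.
(a,b)_∞: sgn(39)=+, sgn(-232921)=−, so +1.
(a,b)_19: α=-2, u≡4; β=1, v≡15 (mod 19); (4|19)=+1, (15|19)=-1; sign (−1)^0·+1^1·-1^-2 = +1.
(a,b)_29: α=2, u≡3; β=0, v≡5 (mod 29); (3|29)=-1, (5|29)=+1; sign (−1)^0·-1^0·+1^2 = +1.
(a,b)_41: α=0, u≡16; β=1, v≡2 (mod 41); (16|41)=+1, (2|41)=+1; sign (−1)^0·+1^1·+1^0 = +1.
(a,b)_11: α=0, u≡2; β=4, v≡1 (mod 11); (2|11)=-1, (1|11)=+1; sign (−1)^0·-1^4·+1^0 = +1.
(39, -232921 / ℚ) ramifies at {2, 3}: a division algebra.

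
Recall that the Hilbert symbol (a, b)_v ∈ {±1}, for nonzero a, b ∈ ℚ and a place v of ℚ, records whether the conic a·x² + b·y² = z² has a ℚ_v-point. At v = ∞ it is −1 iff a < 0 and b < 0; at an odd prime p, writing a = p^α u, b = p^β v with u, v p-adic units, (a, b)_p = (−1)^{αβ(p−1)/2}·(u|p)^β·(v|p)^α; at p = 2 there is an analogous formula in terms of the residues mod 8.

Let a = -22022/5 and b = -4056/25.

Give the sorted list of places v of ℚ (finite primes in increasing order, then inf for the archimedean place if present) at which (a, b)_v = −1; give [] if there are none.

[2, 3, 13, inf]

(a, b) ≡ (-910, -6) mod (ℚ^×)²; places V = {2, 3, 5, 7, 11, 13, ∞}.
(a,b)_7: α=1, u≡5; β=0, v≡1 (mod 7); (5|7)=-1, (1|7)=+1; sign (−1)^0·-1^0·+1^1 = +1.
(a,b)_13: α=1, u≡7; β=2, v≡11 (mod 13); (7|13)=-1, (11|13)=-1; sign (−1)^0·-1^2·-1^1 = -1.
(a,b)_2: α=1, β=3; u≡1, v≡5 (mod 8); ε(u)ε(v)=0·0, αω(v)=1·1, βω(u)=3·0; sum ≡ 1  ⇒  -1.
(a,b)_∞: sgn(-910)=−, sgn(-6)=−, so -1.
(a,b)_3: α=0, u≡2; β=1, v≡1 (mod 3); (2|3)=-1, (1|3)=+1; sign (−1)^0·-1^1·+1^0 = -1.
(a,b)_11: α=2, u≡1; β=0, v≡1 (mod 11); (1|11)=+1, (1|11)=+1; sign (−1)^0·+1^0·+1^2 = +1.
(a,b)_5: α=-1, u≡3; β=-2, v≡4 (mod 5); (3|5)=-1, (4|5)=+1; sign (−1)^0·-1^-2·+1^-1 = +1.
(-910, -6 / ℚ) ramifies at {2, 3, 13, ∞}: a division algebra.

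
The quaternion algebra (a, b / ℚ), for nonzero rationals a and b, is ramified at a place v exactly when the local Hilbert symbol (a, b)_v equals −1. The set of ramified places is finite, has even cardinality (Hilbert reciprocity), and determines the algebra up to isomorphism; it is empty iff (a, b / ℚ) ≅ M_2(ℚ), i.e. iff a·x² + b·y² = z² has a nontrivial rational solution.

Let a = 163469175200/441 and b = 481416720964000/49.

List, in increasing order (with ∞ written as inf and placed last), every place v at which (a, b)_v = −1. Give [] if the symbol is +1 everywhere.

[5, 19]

Mod squares: a ≡ 1178, b ≡ 10. Check v ∈ {∞, 2, 3, 5, 7, 19, 31}.
v=2: v_2(a)=5, v_2(b)=5; units ≡ 5, 5 (mod 8); ε·ε+αω+βω = 0·0+5·1+5·1 ≡ 0  ⇒  (a,b)_2 = +1.
v=∞: 1178 > 0 and 10 > 0  ⇒  (a,b)_∞ = +1.
v=19: a=19^3·(≡9), b=19^4·(≡15) mod 19; (9|19)=+1, (15|19)=-1; (−1)^{3·4·9}·(+1)^4·(-1)^3 = -1.
v=7: a=7^-2·(≡1), b=7^-2·(≡3) mod 7; (1|7)=+1, (3|7)=-1; (−1)^{-2·-2·3}·(+1)^-2·(-1)^-2 = +1.
v=3: a=3^-2·(≡2), b=3^0·(≡1) mod 3; (2|3)=-1, (1|3)=+1; (−1)^{-2·0·1}·(-1)^0·(+1)^-2 = +1.
v=5: a=5^2·(≡3), b=5^3·(≡3) mod 5; (3|5)=-1, (3|5)=-1; (−1)^{2·3·2}·(-1)^3·(-1)^2 = -1.
v=31: a=31^3·(≡2), b=31^4·(≡5) mod 31; (2|31)=+1, (5|31)=+1; (−1)^{3·4·15}·(+1)^4·(+1)^3 = +1.
(1178, 10 / ℚ) ramifies at {5, 19}: a division algebra.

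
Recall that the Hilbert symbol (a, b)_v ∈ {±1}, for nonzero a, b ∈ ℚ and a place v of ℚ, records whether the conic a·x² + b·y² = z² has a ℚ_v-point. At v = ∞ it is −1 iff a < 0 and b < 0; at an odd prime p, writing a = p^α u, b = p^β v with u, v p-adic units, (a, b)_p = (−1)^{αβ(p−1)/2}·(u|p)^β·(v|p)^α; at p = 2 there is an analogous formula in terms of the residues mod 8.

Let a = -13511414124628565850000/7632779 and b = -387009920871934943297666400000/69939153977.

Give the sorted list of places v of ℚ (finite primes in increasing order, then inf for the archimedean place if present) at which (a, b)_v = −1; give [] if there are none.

[5, 11, 17, 19, 29, inf]

Mod squares: a ≡ -1137235, b ≡ -1151495. Check v ∈ {∞, 2, 3, 5, 7, 11, 17, 19, 23, 29, 31}.
v=∞: -1137235 < 0 and -1151495 < 0  ⇒  (a,b)_∞ = -1.
v=29: a=29^3·(≡23), b=29^4·(≡26) mod 29; (23|29)=+1, (26|29)=-1; (−1)^{3·4·14}·(+1)^4·(-1)^3 = -1.
v=2: v_2(a)=4, v_2(b)=8; units ≡ 5, 1 (mod 8); ε·ε+αω+βω = 0·0+4·0+8·1 ≡ 0  ⇒  (a,b)_2 = +1.
v=11: a=11^-1·(≡5), b=11^-2·(≡7) mod 11; (5|11)=+1, (7|11)=-1; (−1)^{-1·-2·5}·(+1)^-2·(-1)^-1 = -1.
v=17: a=17^-2·(≡3), b=17^-3·(≡5) mod 17; (3|17)=-1, (5|17)=-1; (−1)^{-2·-3·8}·(-1)^-3·(-1)^-2 = -1.
v=5: a=5^5·(≡2), b=5^5·(≡1) mod 5; (2|5)=-1, (1|5)=+1; (−1)^{5·5·2}·(-1)^5·(+1)^5 = -1.
v=7: a=7^-4·(≡5), b=7^-6·(≡3) mod 7; (5|7)=-1, (3|7)=-1; (−1)^{-4·-6·3}·(-1)^-6·(-1)^-4 = +1.
v=19: a=19^2·(≡14), b=19^5·(≡4) mod 19; (14|19)=-1, (4|19)=+1; (−1)^{2·5·9}·(-1)^5·(+1)^2 = -1.
v=23: a=23^1·(≡17), b=23^1·(≡18) mod 23; (17|23)=-1, (18|23)=+1; (−1)^{1·1·11}·(-1)^1·(+1)^1 = +1.
v=31: a=31^1·(≡5), b=31^1·(≡11) mod 31; (5|31)=+1, (11|31)=-1; (−1)^{1·1·15}·(+1)^1·(-1)^1 = +1.
v=3: a=3^16·(≡2), b=3^18·(≡1) mod 3; (2|3)=-1, (1|3)=+1; (−1)^{16·18·1}·(-1)^18·(+1)^16 = +1.
(-1137235, -1151495 / ℚ) ramifies at {5, 11, 17, 19, 29, ∞}: a division algebra.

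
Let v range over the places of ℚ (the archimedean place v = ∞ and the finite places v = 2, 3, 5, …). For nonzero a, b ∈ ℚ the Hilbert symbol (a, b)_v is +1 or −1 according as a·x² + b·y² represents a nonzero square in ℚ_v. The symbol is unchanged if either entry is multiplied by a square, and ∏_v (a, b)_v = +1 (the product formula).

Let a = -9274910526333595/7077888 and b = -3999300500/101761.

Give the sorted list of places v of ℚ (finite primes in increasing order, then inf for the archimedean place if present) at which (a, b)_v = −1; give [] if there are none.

(a, b) ≡ (-575985, -236645) mod (ℚ^×)²; places V = {2, 3, 5, 11, 13, 19, 29, 43, 47, 53, ∞}.
(a,b)_5: α=1, u≡2; β=3, v≡1 (mod 5); (2|5)=-1, (1|5)=+1; sign (−1)^0·-1^3·+1^1 = -1.
(a,b)_2: α=-18, β=2; u≡7, v≡3 (mod 8); ε(u)ε(v)=1·1, αω(v)=-18·1, βω(u)=2·0; sum ≡ 1  ⇒  -1.
(a,b)_47: α=1, u≡2; β=1, v≡20 (mod 47); (2|47)=+1, (20|47)=-1; sign (−1)^1·+1^1·-1^1 = +1.
(a,b)_3: α=-3, u≡2; β=0, v≡1 (mod 3); (2|3)=-1, (1|3)=+1; sign (−1)^0·-1^0·+1^-3 = +1.
(a,b)_∞: sgn(-575985)=−, sgn(-236645)=−, so -1.
(a,b)_29: α=2, u≡22; β=-2, v≡7 (mod 29); (22|29)=+1, (7|29)=+1; sign (−1)^0·+1^-2·+1^2 = +1.
(a,b)_11: α=2, u≡2; β=-2, v≡5 (mod 11); (2|11)=-1, (5|11)=+1; sign (−1)^0·-1^-2·+1^2 = +1.
(a,b)_43: α=1, u≡16; β=0, v≡18 (mod 43); (16|43)=+1, (18|43)=-1; sign (−1)^0·+1^0·-1^1 = -1.
(a,b)_53: α=2, u≡27; β=1, v≡38 (mod 53); (27|53)=-1, (38|53)=+1; sign (−1)^0·-1^1·+1^2 = -1.
(a,b)_13: α=2, u≡6; β=2, v≡5 (mod 13); (6|13)=-1, (5|13)=-1; sign (−1)^0·-1^2·-1^2 = +1.
(a,b)_19: α=1, u≡17; β=1, v≡11 (mod 19); (17|19)=+1, (11|19)=+1; sign (−1)^1·+1^1·+1^1 = -1.
Ram(-575985, -236645) = {2, 5, 19, 43, 53, ∞}; no ℚ_2-point on the conic.

[2, 5, 19, 43, 53, inf]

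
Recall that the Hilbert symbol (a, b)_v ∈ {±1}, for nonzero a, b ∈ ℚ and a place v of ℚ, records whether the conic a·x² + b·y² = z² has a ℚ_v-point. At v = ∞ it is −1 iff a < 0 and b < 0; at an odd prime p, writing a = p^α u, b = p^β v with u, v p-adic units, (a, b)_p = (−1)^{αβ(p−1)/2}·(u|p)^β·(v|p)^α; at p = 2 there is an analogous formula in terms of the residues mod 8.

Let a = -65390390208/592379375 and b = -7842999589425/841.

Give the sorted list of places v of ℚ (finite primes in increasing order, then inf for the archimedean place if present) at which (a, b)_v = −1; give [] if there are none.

[2, 11, 13, inf]

(a, b) ≡ (-3289, -29393) mod (ℚ^×)²; places V = {2, 3, 5, 7, 11, 13, 17, 19, 23, 29, ∞}.
(a,b)_19: α=0, u≡4; β=1, v≡17 (mod 19); (4|19)=+1, (17|19)=+1; sign (−1)^0·+1^1·+1^0 = +1.
(a,b)_13: α=1, u≡5; β=1, v≡4 (mod 13); (5|13)=-1, (4|13)=+1; sign (−1)^0·-1^1·+1^1 = -1.
(a,b)_23: α=-1, u≡13; β=0, v≡9 (mod 23); (13|23)=+1, (9|23)=+1; sign (−1)^0·+1^0·+1^-1 = +1.
(a,b)_∞: sgn(-3289)=−, sgn(-29393)=−, so -1.
(a,b)_3: α=10, u≡2; β=6, v≡1 (mod 3); (2|3)=-1, (1|3)=+1; sign (−1)^0·-1^6·+1^10 = +1.
(a,b)_29: α=-2, u≡8; β=-2, v≡20 (mod 29); (8|29)=-1, (20|29)=+1; sign (−1)^0·-1^-2·+1^-2 = +1.
(a,b)_17: α=0, u≡4; β=1, v≡11 (mod 17); (4|17)=+1, (11|17)=-1; sign (−1)^0·+1^1·-1^0 = +1.
(a,b)_7: α=-2, u≡1; β=1, v≡2 (mod 7); (1|7)=+1, (2|7)=+1; sign (−1)^0·+1^1·+1^-2 = +1.
(a,b)_11: α=3, u≡3; β=4, v≡7 (mod 11); (3|11)=+1, (7|11)=-1; sign (−1)^0·+1^4·-1^3 = -1.
(a,b)_5: α=-4, u≡1; β=2, v≡3 (mod 5); (1|5)=+1, (3|5)=-1; sign (−1)^0·+1^2·-1^-4 = +1.
(a,b)_2: α=6, β=0; u≡7, v≡7 (mod 8); ε(u)ε(v)=1·1, αω(v)=6·0, βω(u)=0·0; sum ≡ 1  ⇒  -1.
|Ram(-3289, -29393)| = 4, even; anisotropic at {2, 11, 13, ∞}.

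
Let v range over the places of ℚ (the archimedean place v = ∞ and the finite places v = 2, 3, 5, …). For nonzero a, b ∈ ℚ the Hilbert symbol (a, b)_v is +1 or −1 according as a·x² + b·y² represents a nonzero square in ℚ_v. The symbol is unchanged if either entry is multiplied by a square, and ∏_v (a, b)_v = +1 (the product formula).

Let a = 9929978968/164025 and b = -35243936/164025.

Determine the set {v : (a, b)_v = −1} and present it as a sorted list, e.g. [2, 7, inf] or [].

Mod squares: a ≡ 6118, b ≡ -266. Check v ∈ {∞, 2, 3, 5, 7, 13, 19, 23}.
v=23: a=23^1·(≡13), b=23^0·(≡21) mod 23; (13|23)=+1, (21|23)=-1; (−1)^{1·0·11}·(+1)^0·(-1)^1 = -1.
v=5: a=5^-2·(≡3), b=5^-2·(≡4) mod 5; (3|5)=-1, (4|5)=+1; (−1)^{-2·-2·2}·(-1)^-2·(+1)^-2 = +1.
v=19: a=19^1·(≡10), b=19^1·(≡6) mod 19; (10|19)=-1, (6|19)=+1; (−1)^{1·1·9}·(-1)^1·(+1)^1 = +1.
v=7: a=7^5·(≡3), b=7^3·(≡1) mod 7; (3|7)=-1, (1|7)=+1; (−1)^{5·3·3}·(-1)^3·(+1)^5 = +1.
v=2: v_2(a)=3, v_2(b)=5; units ≡ 3, 3 (mod 8); ε·ε+αω+βω = 1·1+3·1+5·1 ≡ 1  ⇒  (a,b)_2 = -1.
v=∞: 6118 > 0 and -266 < 0  ⇒  (a,b)_∞ = +1.
v=13: a=13^2·(≡7), b=13^2·(≡7) mod 13; (7|13)=-1, (7|13)=-1; (−1)^{2·2·6}·(-1)^2·(-1)^2 = +1.
v=3: a=3^-8·(≡1), b=3^-8·(≡1) mod 3; (1|3)=+1, (1|3)=+1; (−1)^{-8·-8·1}·(+1)^-8·(+1)^-8 = +1.
(6118, -266 / ℚ) ramifies at {2, 23}: a division algebra.

[2, 23]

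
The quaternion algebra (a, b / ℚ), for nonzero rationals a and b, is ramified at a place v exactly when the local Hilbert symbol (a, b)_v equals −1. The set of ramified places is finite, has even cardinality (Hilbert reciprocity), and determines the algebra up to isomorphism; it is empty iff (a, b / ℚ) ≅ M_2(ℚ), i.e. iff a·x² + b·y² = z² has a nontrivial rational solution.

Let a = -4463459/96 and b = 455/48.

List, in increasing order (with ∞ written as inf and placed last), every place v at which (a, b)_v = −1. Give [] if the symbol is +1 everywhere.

[2, 3]

Mod squares: a ≡ -66, b ≡ 1365. Check v ∈ {∞, 2, 3, 5, 7, 11, 13}.
v=∞: -66 < 0 and 1365 > 0  ⇒  (a,b)_∞ = +1.
v=13: a=13^2·(≡1), b=13^1·(≡1) mod 13; (1|13)=+1, (1|13)=+1; (−1)^{2·1·6}·(+1)^1·(+1)^2 = +1.
v=7: a=7^4·(≡2), b=7^1·(≡5) mod 7; (2|7)=+1, (5|7)=-1; (−1)^{4·1·3}·(+1)^1·(-1)^4 = +1.
v=2: v_2(a)=-5, v_2(b)=-4; units ≡ 7, 5 (mod 8); ε·ε+αω+βω = 1·0+-5·1+-4·0 ≡ 1  ⇒  (a,b)_2 = -1.
v=3: a=3^-1·(≡2), b=3^-1·(≡2) mod 3; (2|3)=-1, (2|3)=-1; (−1)^{-1·-1·1}·(-1)^-1·(-1)^-1 = -1.
v=11: a=11^1·(≡4), b=11^0·(≡1) mod 11; (4|11)=+1, (1|11)=+1; (−1)^{1·0·5}·(+1)^0·(+1)^1 = +1.
v=5: a=5^0·(≡1), b=5^1·(≡2) mod 5; (1|5)=+1, (2|5)=-1; (−1)^{0·1·2}·(+1)^1·(-1)^0 = +1.
|Ram(-66, 1365)| = 2, even; anisotropic at {2, 3}.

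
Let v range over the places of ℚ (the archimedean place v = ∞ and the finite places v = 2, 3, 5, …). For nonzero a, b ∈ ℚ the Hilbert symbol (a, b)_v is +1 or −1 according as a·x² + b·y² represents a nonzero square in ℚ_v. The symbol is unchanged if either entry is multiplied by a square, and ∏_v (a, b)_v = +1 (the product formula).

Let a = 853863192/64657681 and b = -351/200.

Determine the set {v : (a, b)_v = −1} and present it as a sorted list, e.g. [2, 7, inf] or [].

(a, b) ≡ (182, -78) mod (ℚ^×)²; places V = {2, 3, 5, 7, 11, 13, 17, 19, 43, ∞}.
(a,b)_11: α=-2, u≡2; β=0, v≡6 (mod 11); (2|11)=-1, (6|11)=-1; sign (−1)^0·-1^0·-1^-2 = +1.
(a,b)_17: α=-2, u≡3; β=0, v≡7 (mod 17); (3|17)=-1, (7|17)=-1; sign (−1)^0·-1^0·-1^-2 = +1.
(a,b)_5: α=0, u≡2; β=-2, v≡3 (mod 5); (2|5)=-1, (3|5)=-1; sign (−1)^0·-1^-2·-1^0 = +1.
(a,b)_7: α=1, u≡6; β=0, v≡5 (mod 7); (6|7)=-1, (5|7)=-1; sign (−1)^0·-1^0·-1^1 = -1.
(a,b)_∞: sgn(182)=+, sgn(-78)=−, so +1.
(a,b)_43: α=-2, u≡41; β=0, v≡32 (mod 43); (41|43)=+1, (32|43)=-1; sign (−1)^0·+1^0·-1^-2 = +1.
(a,b)_19: α=4, u≡1; β=0, v≡1 (mod 19); (1|19)=+1, (1|19)=+1; sign (−1)^0·+1^0·+1^4 = +1.
(a,b)_13: α=1, u≡9; β=1, v≡5 (mod 13); (9|13)=+1, (5|13)=-1; sign (−1)^0·+1^1·-1^1 = -1.
(a,b)_2: α=3, β=-3; u≡3, v≡1 (mod 8); ε(u)ε(v)=1·0, αω(v)=3·0, βω(u)=-3·1; sum ≡ 1  ⇒  -1.
(a,b)_3: α=2, u≡2; β=3, v≡1 (mod 3); (2|3)=-1, (1|3)=+1; sign (−1)^0·-1^3·+1^2 = -1.
(182, -78 / ℚ) ramifies at {2, 3, 7, 13}: a division algebra.

[2, 3, 7, 13]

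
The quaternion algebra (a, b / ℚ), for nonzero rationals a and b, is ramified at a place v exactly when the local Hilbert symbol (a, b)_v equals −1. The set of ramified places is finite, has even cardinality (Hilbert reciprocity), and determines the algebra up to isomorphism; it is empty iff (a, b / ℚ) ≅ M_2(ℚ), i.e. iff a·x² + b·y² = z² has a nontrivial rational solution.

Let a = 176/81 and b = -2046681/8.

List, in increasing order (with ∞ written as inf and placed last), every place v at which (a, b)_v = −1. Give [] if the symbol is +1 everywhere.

(a, b) ≡ (11, -9282) mod (ℚ^×)²; places V = {2, 3, 7, 11, 13, 17, ∞}.
(a,b)_∞: sgn(11)=+, sgn(-9282)=−, so +1.
(a,b)_11: α=1, u≡4; β=0, v≡7 (mod 11); (4|11)=+1, (7|11)=-1; sign (−1)^0·+1^0·-1^1 = -1.
(a,b)_7: α=0, u≡2; β=3, v≡4 (mod 7); (2|7)=+1, (4|7)=+1; sign (−1)^0·+1^3·+1^0 = +1.
(a,b)_17: α=0, u≡7; β=1, v≡15 (mod 17); (7|17)=-1, (15|17)=+1; sign (−1)^0·-1^1·+1^0 = -1.
(a,b)_2: α=4, β=-3; u≡3, v≡7 (mod 8); ε(u)ε(v)=1·1, αω(v)=4·0, βω(u)=-3·1; sum ≡ 0  ⇒  +1.
(a,b)_13: α=0, u≡11; β=1, v≡4 (mod 13); (11|13)=-1, (4|13)=+1; sign (−1)^0·-1^1·+1^0 = -1.
(a,b)_3: α=-4, u≡2; β=3, v≡2 (mod 3); (2|3)=-1, (2|3)=-1; sign (−1)^0·-1^3·-1^-4 = -1.
Ram(11, -9282) = {3, 11, 13, 17}; no ℚ_3-point on the conic.

[3, 11, 13, 17]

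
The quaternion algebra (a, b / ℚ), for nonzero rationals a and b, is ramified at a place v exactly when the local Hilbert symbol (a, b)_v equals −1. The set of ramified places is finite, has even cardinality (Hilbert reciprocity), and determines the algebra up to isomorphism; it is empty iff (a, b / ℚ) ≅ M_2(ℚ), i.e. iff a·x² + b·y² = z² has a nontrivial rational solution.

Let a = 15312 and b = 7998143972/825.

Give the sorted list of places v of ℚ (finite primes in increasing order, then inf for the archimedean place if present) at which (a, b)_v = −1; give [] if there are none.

[3, 13]

(a, b) ≡ (957, 12441) mod (ℚ^×)²; places V = {2, 3, 5, 7, 11, 13, 29, 47, ∞}.
(a,b)_2: α=4, β=2; u≡5, v≡1 (mod 8); ε(u)ε(v)=0·0, αω(v)=4·0, βω(u)=2·1; sum ≡ 0  ⇒  +1.
(a,b)_47: α=0, u≡37; β=2, v≡44 (mod 47); (37|47)=+1, (44|47)=-1; sign (−1)^0·+1^2·-1^0 = +1.
(a,b)_7: α=0, u≡3; β=4, v≡2 (mod 7); (3|7)=-1, (2|7)=+1; sign (−1)^0·-1^4·+1^0 = +1.
(a,b)_3: α=1, u≡1; β=-1, v≡1 (mod 3); (1|3)=+1, (1|3)=+1; sign (−1)^1·+1^-1·+1^1 = -1.
(a,b)_5: α=0, u≡2; β=-2, v≡4 (mod 5); (2|5)=-1, (4|5)=+1; sign (−1)^0·-1^-2·+1^0 = +1.
(a,b)_13: α=0, u≡11; β=1, v≡8 (mod 13); (11|13)=-1, (8|13)=-1; sign (−1)^0·-1^1·-1^0 = -1.
(a,b)_11: α=1, u≡6; β=-1, v≡3 (mod 11); (6|11)=-1, (3|11)=+1; sign (−1)^1·-1^-1·+1^1 = +1.
(a,b)_∞: sgn(957)=+, sgn(12441)=+, so +1.
(a,b)_29: α=1, u≡6; β=1, v≡25 (mod 29); (6|29)=+1, (25|29)=+1; sign (−1)^0·+1^1·+1^1 = +1.
(957, 12441 / ℚ) ramifies at {3, 13}: a division algebra.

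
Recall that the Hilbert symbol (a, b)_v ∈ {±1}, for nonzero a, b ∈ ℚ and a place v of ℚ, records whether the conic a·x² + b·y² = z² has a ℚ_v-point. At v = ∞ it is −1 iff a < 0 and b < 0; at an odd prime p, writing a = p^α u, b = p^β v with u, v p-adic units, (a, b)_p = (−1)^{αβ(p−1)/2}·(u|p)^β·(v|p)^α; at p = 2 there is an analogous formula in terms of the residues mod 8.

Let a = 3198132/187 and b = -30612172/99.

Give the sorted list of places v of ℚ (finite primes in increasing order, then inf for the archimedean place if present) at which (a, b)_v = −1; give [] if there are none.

(a, b) ≡ (6919, -159137) mod (ℚ^×)²; places V = {2, 3, 7, 11, 17, 23, 37, ∞}.
(a,b)_23: α=0, u≡17; β=3, v≡2 (mod 23); (17|23)=-1, (2|23)=+1; sign (−1)^0·-1^3·+1^0 = -1.
(a,b)_2: α=2, β=2; u≡7, v≡7 (mod 8); ε(u)ε(v)=1·1, αω(v)=2·0, βω(u)=2·0; sum ≡ 1  ⇒  -1.
(a,b)_∞: sgn(6919)=+, sgn(-159137)=−, so +1.
(a,b)_3: α=2, u≡1; β=-2, v≡1 (mod 3); (1|3)=+1, (1|3)=+1; sign (−1)^0·+1^-2·+1^2 = +1.
(a,b)_7: α=4, u≡6; β=0, v≡4 (mod 7); (6|7)=-1, (4|7)=+1; sign (−1)^0·-1^0·+1^4 = +1.
(a,b)_17: α=-1, u≡13; β=1, v≡14 (mod 17); (13|17)=+1, (14|17)=-1; sign (−1)^0·+1^1·-1^-1 = -1.
(a,b)_37: α=1, u≡2; β=1, v≡3 (mod 37); (2|37)=-1, (3|37)=+1; sign (−1)^0·-1^1·+1^1 = -1.
(a,b)_11: α=-1, u≡6; β=-1, v≡4 (mod 11); (6|11)=-1, (4|11)=+1; sign (−1)^1·-1^-1·+1^-1 = +1.
Ram(6919, -159137) = {2, 17, 23, 37}; no ℚ_2-point on the conic.

[2, 17, 23, 37]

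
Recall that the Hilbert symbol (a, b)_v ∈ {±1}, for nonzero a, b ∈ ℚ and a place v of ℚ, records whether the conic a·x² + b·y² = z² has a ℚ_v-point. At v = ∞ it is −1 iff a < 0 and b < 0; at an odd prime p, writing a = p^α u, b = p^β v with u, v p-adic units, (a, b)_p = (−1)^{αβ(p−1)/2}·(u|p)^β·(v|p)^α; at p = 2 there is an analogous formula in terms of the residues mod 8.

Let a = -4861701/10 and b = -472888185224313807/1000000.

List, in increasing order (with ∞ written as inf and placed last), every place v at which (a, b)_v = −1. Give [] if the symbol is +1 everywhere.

[3, 5, 19, inf]

(a, b) ≡ (-7410, -247) mod (ℚ^×)²; places V = {2, 3, 5, 13, 19, ∞}.
(a,b)_2: α=-1, β=-6; u≡7, v≡1 (mod 8); ε(u)ε(v)=1·0, αω(v)=-1·0, βω(u)=-6·0; sum ≡ 0  ⇒  +1.
(a,b)_3: α=9, u≡2; β=22, v≡2 (mod 3); (2|3)=-1, (2|3)=-1; sign (−1)^0·-1^22·-1^9 = -1.
(a,b)_5: α=-1, u≡2; β=-6, v≡2 (mod 5); (2|5)=-1, (2|5)=-1; sign (−1)^0·-1^-6·-1^-1 = -1.
(a,b)_∞: sgn(-7410)=−, sgn(-247)=−, so -1.
(a,b)_19: α=1, u≡7; β=3, v≡17 (mod 19); (7|19)=+1, (17|19)=+1; sign (−1)^1·+1^3·+1^1 = -1.
(a,b)_13: α=1, u≡2; β=3, v≡2 (mod 13); (2|13)=-1, (2|13)=-1; sign (−1)^0·-1^3·-1^1 = +1.
(-7410, -247 / ℚ) ramifies at {3, 5, 19, ∞}: a division algebra.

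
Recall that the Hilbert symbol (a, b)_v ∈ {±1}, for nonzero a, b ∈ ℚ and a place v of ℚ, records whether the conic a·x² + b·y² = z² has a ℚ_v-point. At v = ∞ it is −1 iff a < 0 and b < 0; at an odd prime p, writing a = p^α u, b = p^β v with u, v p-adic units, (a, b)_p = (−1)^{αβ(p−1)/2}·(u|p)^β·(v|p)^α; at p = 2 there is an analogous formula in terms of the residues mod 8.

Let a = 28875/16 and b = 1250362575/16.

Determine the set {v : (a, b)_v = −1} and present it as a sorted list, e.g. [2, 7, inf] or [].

[2, 5, 7, 11]

(a, b) ≡ (1155, 7) mod (ℚ^×)²; places V = {2, 3, 5, 7, 11, ∞}.
(a,b)_11: α=1, u≡8; β=2, v≡2 (mod 11); (8|11)=-1, (2|11)=-1; sign (−1)^0·-1^2·-1^1 = -1.
(a,b)_∞: sgn(1155)=+, sgn(7)=+, so +1.
(a,b)_3: α=1, u≡1; β=10, v≡1 (mod 3); (1|3)=+1, (1|3)=+1; sign (−1)^0·+1^10·+1^1 = +1.
(a,b)_7: α=1, u≡1; β=1, v≡2 (mod 7); (1|7)=+1, (2|7)=+1; sign (−1)^1·+1^1·+1^1 = -1.
(a,b)_2: α=-4, β=-4; u≡3, v≡7 (mod 8); ε(u)ε(v)=1·1, αω(v)=-4·0, βω(u)=-4·1; sum ≡ 1  ⇒  -1.
(a,b)_5: α=3, u≡1; β=2, v≡3 (mod 5); (1|5)=+1, (3|5)=-1; sign (−1)^0·+1^2·-1^3 = -1.
Ram(1155, 7) = {2, 5, 7, 11}; no ℚ_2-point on the conic.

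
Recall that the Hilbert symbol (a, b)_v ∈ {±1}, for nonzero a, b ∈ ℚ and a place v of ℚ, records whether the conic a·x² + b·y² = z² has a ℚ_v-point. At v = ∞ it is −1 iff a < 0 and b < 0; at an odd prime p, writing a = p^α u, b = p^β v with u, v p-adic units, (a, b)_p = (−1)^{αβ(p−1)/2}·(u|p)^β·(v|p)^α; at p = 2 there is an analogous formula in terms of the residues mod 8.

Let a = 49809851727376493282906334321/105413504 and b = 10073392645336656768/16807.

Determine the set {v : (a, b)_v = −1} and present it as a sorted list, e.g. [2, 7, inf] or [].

[7, 11, 19, 23]

Mod squares: a ≡ 2926, b ≡ 5474. Check v ∈ {∞, 2, 3, 7, 11, 17, 19, 23}.
v=11: a=11^13·(≡10), b=11^8·(≡2) mod 11; (10|11)=-1, (2|11)=-1; (−1)^{13·8·5}·(-1)^8·(-1)^13 = -1.
v=2: v_2(a)=-7, v_2(b)=7; units ≡ 7, 1 (mod 8); ε·ε+αω+βω = 1·0+-7·0+7·0 ≡ 0  ⇒  (a,b)_2 = +1.
v=17: a=17^4·(≡13), b=17^3·(≡1) mod 17; (13|17)=+1, (1|17)=+1; (−1)^{4·3·8}·(+1)^3·(+1)^4 = +1.
v=19: a=19^3·(≡2), b=19^2·(≡13) mod 19; (2|19)=-1, (13|19)=-1; (−1)^{3·2·9}·(-1)^2·(-1)^3 = -1.
v=7: a=7^-7·(≡3), b=7^-5·(≡6) mod 7; (3|7)=-1, (6|7)=-1; (−1)^{-7·-5·3}·(-1)^-5·(-1)^-7 = -1.
v=3: a=3^2·(≡1), b=3^2·(≡2) mod 3; (1|3)=+1, (2|3)=-1; (−1)^{2·2·1}·(+1)^2·(-1)^2 = +1.
v=23: a=23^4·(≡11), b=23^1·(≡16) mod 23; (11|23)=-1, (16|23)=+1; (−1)^{4·1·11}·(-1)^1·(+1)^4 = -1.
v=∞: 2926 > 0 and 5474 > 0  ⇒  (a,b)_∞ = +1.
|Ram(2926, 5474)| = 4, even; anisotropic at {7, 11, 19, 23}.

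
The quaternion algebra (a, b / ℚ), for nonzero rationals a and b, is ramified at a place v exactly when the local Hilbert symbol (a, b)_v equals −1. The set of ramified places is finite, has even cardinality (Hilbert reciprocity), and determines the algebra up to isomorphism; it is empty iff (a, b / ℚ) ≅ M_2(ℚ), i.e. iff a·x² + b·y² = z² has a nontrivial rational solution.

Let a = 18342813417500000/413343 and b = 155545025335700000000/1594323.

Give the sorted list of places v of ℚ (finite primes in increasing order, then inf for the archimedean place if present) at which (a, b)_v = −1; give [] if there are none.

(a, b) ≡ (10010, 231) mod (ℚ^×)²; places V = {2, 3, 5, 7, 11, 13, 19, 29, ∞}.
(a,b)_2: α=5, β=8; u≡5, v≡7 (mod 8); ε(u)ε(v)=0·1, αω(v)=5·0, βω(u)=8·1; sum ≡ 0  ⇒  +1.
(a,b)_29: α=2, u≡22; β=4, v≡16 (mod 29); (22|29)=+1, (16|29)=+1; sign (−1)^0·+1^4·+1^2 = +1.
(a,b)_11: α=1, u≡6; β=1, v≡10 (mod 11); (6|11)=-1, (10|11)=-1; sign (−1)^1·-1^1·-1^1 = -1.
(a,b)_13: α=3, u≡12; β=4, v≡4 (mod 13); (12|13)=+1, (4|13)=+1; sign (−1)^0·+1^4·+1^3 = +1.
(a,b)_∞: sgn(10010)=+, sgn(231)=+, so +1.
(a,b)_19: α=2, u≡7; β=0, v≡2 (mod 19); (7|19)=+1, (2|19)=-1; sign (−1)^0·+1^0·-1^2 = +1.
(a,b)_5: α=7, u≡3; β=8, v≡4 (mod 5); (3|5)=-1, (4|5)=+1; sign (−1)^0·-1^8·+1^7 = +1.
(a,b)_7: α=-1, u≡4; β=1, v≡5 (mod 7); (4|7)=+1, (5|7)=-1; sign (−1)^1·+1^1·-1^-1 = +1.
(a,b)_3: α=-10, u≡2; β=-13, v≡2 (mod 3); (2|3)=-1, (2|3)=-1; sign (−1)^0·-1^-13·-1^-10 = -1.
(10010, 231 / ℚ) ramifies at {3, 11}: a division algebra.

[3, 11]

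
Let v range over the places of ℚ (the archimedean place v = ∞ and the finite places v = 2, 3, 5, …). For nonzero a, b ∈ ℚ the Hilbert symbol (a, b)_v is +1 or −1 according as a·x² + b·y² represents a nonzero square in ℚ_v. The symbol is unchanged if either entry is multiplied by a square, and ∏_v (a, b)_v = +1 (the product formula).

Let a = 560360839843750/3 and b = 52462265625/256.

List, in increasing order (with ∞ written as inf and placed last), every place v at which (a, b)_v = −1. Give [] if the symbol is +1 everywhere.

[7, 11]

(a, b) ≡ (66, 373065) mod (ℚ^×)²; places V = {2, 3, 5, 7, 11, 17, 19, ∞}.
(a,b)_∞: sgn(66)=+, sgn(373065)=+, so +1.
(a,b)_17: α=2, u≡4; β=1, v≡15 (mod 17); (4|17)=+1, (15|17)=+1; sign (−1)^0·+1^1·+1^2 = +1.
(a,b)_11: α=1, u≡10; β=1, v≡8 (mod 11); (10|11)=-1, (8|11)=-1; sign (−1)^1·-1^1·-1^1 = -1.
(a,b)_19: α=2, u≡6; β=1, v≡18 (mod 19); (6|19)=+1, (18|19)=-1; sign (−1)^0·+1^1·-1^2 = +1.
(a,b)_2: α=1, β=-8; u≡1, v≡1 (mod 8); ε(u)ε(v)=0·0, αω(v)=1·0, βω(u)=-8·0; sum ≡ 0  ⇒  +1.
(a,b)_5: α=12, u≡1; β=7, v≡2 (mod 5); (1|5)=+1, (2|5)=-1; sign (−1)^0·+1^7·-1^12 = +1.
(a,b)_7: α=0, u≡5; β=1, v≡2 (mod 7); (5|7)=-1, (2|7)=+1; sign (−1)^0·-1^1·+1^0 = -1.
(a,b)_3: α=-1, u≡1; β=3, v≡2 (mod 3); (1|3)=+1, (2|3)=-1; sign (−1)^1·+1^3·-1^-1 = +1.
|Ram(66, 373065)| = 2, even; anisotropic at {7, 11}.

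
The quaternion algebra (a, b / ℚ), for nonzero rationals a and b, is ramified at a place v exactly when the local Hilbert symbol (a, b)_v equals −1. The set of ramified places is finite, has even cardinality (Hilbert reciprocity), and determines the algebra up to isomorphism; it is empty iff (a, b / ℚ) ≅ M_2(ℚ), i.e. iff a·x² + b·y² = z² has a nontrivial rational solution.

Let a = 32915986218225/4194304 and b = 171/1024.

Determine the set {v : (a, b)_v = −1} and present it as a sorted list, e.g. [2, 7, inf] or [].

[11, 19, 23, 29]

(a, b) ≡ (124729, 19) mod (ℚ^×)²; places V = {2, 3, 5, 11, 17, 19, 23, 29, ∞}.
(a,b)_17: α=1, u≡5; β=0, v≡13 (mod 17); (5|17)=-1, (13|17)=+1; sign (−1)^0·-1^0·+1^1 = +1.
(a,b)_∞: sgn(124729)=+, sgn(19)=+, so +1.
(a,b)_29: α=1, u≡16; β=0, v≡19 (mod 29); (16|29)=+1, (19|29)=-1; sign (−1)^0·+1^0·-1^1 = -1.
(a,b)_23: α=1, u≡8; β=0, v≡20 (mod 23); (8|23)=+1, (20|23)=-1; sign (−1)^0·+1^0·-1^1 = -1.
(a,b)_11: α=1, u≡9; β=0, v≡6 (mod 11); (9|11)=+1, (6|11)=-1; sign (−1)^0·+1^0·-1^1 = -1.
(a,b)_3: α=4, u≡1; β=2, v≡1 (mod 3); (1|3)=+1, (1|3)=+1; sign (−1)^0·+1^2·+1^4 = +1.
(a,b)_19: α=4, u≡3; β=1, v≡5 (mod 19); (3|19)=-1, (5|19)=+1; sign (−1)^0·-1^1·+1^4 = -1.
(a,b)_5: α=2, u≡1; β=0, v≡4 (mod 5); (1|5)=+1, (4|5)=+1; sign (−1)^0·+1^0·+1^2 = +1.
(a,b)_2: α=-22, β=-10; u≡1, v≡3 (mod 8); ε(u)ε(v)=0·1, αω(v)=-22·1, βω(u)=-10·0; sum ≡ 0  ⇒  +1.
|Ram(124729, 19)| = 4, even; anisotropic at {11, 19, 23, 29}.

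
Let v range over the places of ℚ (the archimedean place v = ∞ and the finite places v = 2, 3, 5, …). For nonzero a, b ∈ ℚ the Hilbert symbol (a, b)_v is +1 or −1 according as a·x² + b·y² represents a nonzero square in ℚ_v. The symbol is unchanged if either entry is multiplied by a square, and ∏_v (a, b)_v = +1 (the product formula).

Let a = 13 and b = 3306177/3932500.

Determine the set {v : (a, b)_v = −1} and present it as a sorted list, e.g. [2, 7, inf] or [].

Mod squares: a ≡ 13, b ≡ 221. Check v ∈ {∞, 2, 3, 5, 7, 11, 13, 17}.
v=2: v_2(a)=0, v_2(b)=-2; units ≡ 5, 5 (mod 8); ε·ε+αω+βω = 0·0+0·1+-2·1 ≡ 0  ⇒  (a,b)_2 = +1.
v=∞: 13 > 0 and 221 > 0  ⇒  (a,b)_∞ = +1.
v=17: a=17^0·(≡13), b=17^1·(≡2) mod 17; (13|17)=+1, (2|17)=+1; (−1)^{0·1·8}·(+1)^1·(+1)^0 = +1.
v=13: a=13^1·(≡1), b=13^-1·(≡10) mod 13; (1|13)=+1, (10|13)=+1; (−1)^{1·-1·6}·(+1)^-1·(+1)^1 = +1.
v=5: a=5^0·(≡3), b=5^-4·(≡1) mod 5; (3|5)=-1, (1|5)=+1; (−1)^{0·-4·2}·(-1)^-4·(+1)^0 = +1.
v=3: a=3^0·(≡1), b=3^4·(≡2) mod 3; (1|3)=+1, (2|3)=-1; (−1)^{0·4·1}·(+1)^4·(-1)^0 = +1.
v=11: a=11^0·(≡2), b=11^-2·(≡1) mod 11; (2|11)=-1, (1|11)=+1; (−1)^{0·-2·5}·(-1)^-2·(+1)^0 = +1.
v=7: a=7^0·(≡6), b=7^4·(≡1) mod 7; (6|7)=-1, (1|7)=+1; (−1)^{0·4·3}·(-1)^4·(+1)^0 = +1.
Ram(a, b) = ∅: the form 13·x² + 221·y² − z² is isotropic over every ℚ_v, so by Hasse–Minkowski it is isotropic over ℚ.

[]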